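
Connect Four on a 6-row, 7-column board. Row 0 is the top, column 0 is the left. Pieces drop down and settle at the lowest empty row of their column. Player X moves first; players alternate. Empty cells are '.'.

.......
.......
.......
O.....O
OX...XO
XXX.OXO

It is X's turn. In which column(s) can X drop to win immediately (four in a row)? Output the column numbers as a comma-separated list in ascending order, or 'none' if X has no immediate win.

col 0: drop X → no win
col 1: drop X → no win
col 2: drop X → no win
col 3: drop X → WIN!
col 4: drop X → no win
col 5: drop X → no win
col 6: drop X → no win

Answer: 3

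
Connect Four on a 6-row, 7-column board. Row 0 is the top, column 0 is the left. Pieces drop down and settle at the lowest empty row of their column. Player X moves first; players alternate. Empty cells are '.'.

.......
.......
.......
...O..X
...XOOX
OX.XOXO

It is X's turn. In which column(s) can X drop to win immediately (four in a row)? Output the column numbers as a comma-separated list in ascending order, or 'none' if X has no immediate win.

Answer: none

Derivation:
col 0: drop X → no win
col 1: drop X → no win
col 2: drop X → no win
col 3: drop X → no win
col 4: drop X → no win
col 5: drop X → no win
col 6: drop X → no win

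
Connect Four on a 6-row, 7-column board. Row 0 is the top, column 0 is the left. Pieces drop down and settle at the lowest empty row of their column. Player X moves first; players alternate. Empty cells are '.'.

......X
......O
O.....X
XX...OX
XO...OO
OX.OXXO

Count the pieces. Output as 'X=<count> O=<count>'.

X=9 O=9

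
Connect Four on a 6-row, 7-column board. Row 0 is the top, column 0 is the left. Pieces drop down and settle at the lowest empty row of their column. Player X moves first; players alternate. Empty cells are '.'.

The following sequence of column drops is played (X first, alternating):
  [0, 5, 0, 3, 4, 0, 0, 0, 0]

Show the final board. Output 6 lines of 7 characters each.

Answer: X......
O......
X......
O......
X......
X..OXO.

Derivation:
Move 1: X drops in col 0, lands at row 5
Move 2: O drops in col 5, lands at row 5
Move 3: X drops in col 0, lands at row 4
Move 4: O drops in col 3, lands at row 5
Move 5: X drops in col 4, lands at row 5
Move 6: O drops in col 0, lands at row 3
Move 7: X drops in col 0, lands at row 2
Move 8: O drops in col 0, lands at row 1
Move 9: X drops in col 0, lands at row 0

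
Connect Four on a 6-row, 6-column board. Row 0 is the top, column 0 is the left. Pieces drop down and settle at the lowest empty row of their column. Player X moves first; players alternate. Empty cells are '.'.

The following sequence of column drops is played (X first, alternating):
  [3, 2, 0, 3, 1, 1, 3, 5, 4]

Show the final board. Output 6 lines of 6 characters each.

Move 1: X drops in col 3, lands at row 5
Move 2: O drops in col 2, lands at row 5
Move 3: X drops in col 0, lands at row 5
Move 4: O drops in col 3, lands at row 4
Move 5: X drops in col 1, lands at row 5
Move 6: O drops in col 1, lands at row 4
Move 7: X drops in col 3, lands at row 3
Move 8: O drops in col 5, lands at row 5
Move 9: X drops in col 4, lands at row 5

Answer: ......
......
......
...X..
.O.O..
XXOXXO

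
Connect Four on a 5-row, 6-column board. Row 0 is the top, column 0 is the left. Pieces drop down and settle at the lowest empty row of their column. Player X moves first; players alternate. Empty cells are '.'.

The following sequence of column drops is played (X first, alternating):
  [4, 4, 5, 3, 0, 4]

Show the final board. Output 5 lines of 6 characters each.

Answer: ......
......
....O.
....O.
X..OXX

Derivation:
Move 1: X drops in col 4, lands at row 4
Move 2: O drops in col 4, lands at row 3
Move 3: X drops in col 5, lands at row 4
Move 4: O drops in col 3, lands at row 4
Move 5: X drops in col 0, lands at row 4
Move 6: O drops in col 4, lands at row 2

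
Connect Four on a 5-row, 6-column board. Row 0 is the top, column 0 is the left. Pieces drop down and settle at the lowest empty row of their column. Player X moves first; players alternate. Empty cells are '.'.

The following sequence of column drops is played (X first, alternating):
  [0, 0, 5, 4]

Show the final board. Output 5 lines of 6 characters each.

Answer: ......
......
......
O.....
X...OX

Derivation:
Move 1: X drops in col 0, lands at row 4
Move 2: O drops in col 0, lands at row 3
Move 3: X drops in col 5, lands at row 4
Move 4: O drops in col 4, lands at row 4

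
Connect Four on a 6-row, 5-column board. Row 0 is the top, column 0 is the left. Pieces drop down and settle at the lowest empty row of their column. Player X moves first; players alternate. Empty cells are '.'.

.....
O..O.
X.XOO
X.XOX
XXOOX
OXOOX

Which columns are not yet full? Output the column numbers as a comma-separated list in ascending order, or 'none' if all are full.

Answer: 0,1,2,3,4

Derivation:
col 0: top cell = '.' → open
col 1: top cell = '.' → open
col 2: top cell = '.' → open
col 3: top cell = '.' → open
col 4: top cell = '.' → open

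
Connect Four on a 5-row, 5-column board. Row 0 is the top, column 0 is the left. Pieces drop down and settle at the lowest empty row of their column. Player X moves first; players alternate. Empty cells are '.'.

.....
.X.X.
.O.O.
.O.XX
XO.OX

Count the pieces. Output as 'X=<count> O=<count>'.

X=6 O=5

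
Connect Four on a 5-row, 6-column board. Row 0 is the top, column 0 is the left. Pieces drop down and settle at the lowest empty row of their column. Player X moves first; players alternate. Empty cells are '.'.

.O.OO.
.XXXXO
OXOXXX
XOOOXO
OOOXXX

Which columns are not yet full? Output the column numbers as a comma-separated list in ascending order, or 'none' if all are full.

Answer: 0,2,5

Derivation:
col 0: top cell = '.' → open
col 1: top cell = 'O' → FULL
col 2: top cell = '.' → open
col 3: top cell = 'O' → FULL
col 4: top cell = 'O' → FULL
col 5: top cell = '.' → open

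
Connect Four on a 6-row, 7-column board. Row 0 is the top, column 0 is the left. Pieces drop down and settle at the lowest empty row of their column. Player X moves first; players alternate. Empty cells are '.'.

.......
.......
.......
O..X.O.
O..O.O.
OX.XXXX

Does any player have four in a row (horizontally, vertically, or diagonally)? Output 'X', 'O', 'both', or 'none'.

X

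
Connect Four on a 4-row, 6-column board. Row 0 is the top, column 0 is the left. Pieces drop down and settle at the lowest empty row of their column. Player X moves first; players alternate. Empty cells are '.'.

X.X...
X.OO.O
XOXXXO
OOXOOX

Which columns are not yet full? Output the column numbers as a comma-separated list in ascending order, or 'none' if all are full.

col 0: top cell = 'X' → FULL
col 1: top cell = '.' → open
col 2: top cell = 'X' → FULL
col 3: top cell = '.' → open
col 4: top cell = '.' → open
col 5: top cell = '.' → open

Answer: 1,3,4,5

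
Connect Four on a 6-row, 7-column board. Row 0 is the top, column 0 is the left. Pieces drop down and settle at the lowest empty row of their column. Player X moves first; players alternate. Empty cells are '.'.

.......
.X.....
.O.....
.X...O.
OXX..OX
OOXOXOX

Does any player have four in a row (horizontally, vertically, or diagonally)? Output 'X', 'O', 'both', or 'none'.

none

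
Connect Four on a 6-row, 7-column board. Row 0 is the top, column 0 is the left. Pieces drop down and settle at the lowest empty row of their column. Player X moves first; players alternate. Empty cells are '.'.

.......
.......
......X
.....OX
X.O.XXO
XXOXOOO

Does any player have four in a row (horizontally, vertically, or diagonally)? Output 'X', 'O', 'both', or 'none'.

none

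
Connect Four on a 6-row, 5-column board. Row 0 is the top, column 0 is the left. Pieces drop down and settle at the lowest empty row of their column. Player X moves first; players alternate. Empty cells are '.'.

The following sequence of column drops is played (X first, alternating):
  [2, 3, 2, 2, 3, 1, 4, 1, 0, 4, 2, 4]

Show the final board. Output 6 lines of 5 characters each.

Answer: .....
.....
..X..
..O.O
.OXXO
XOXOX

Derivation:
Move 1: X drops in col 2, lands at row 5
Move 2: O drops in col 3, lands at row 5
Move 3: X drops in col 2, lands at row 4
Move 4: O drops in col 2, lands at row 3
Move 5: X drops in col 3, lands at row 4
Move 6: O drops in col 1, lands at row 5
Move 7: X drops in col 4, lands at row 5
Move 8: O drops in col 1, lands at row 4
Move 9: X drops in col 0, lands at row 5
Move 10: O drops in col 4, lands at row 4
Move 11: X drops in col 2, lands at row 2
Move 12: O drops in col 4, lands at row 3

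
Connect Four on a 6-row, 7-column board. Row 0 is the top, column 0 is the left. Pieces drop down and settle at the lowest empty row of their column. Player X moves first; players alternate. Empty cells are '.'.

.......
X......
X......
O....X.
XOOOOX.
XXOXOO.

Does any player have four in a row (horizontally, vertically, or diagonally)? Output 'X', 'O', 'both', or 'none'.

O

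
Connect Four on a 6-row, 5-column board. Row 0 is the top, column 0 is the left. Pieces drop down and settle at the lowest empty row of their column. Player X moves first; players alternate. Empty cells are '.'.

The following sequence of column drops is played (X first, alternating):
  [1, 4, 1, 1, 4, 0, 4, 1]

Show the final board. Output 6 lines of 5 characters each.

Answer: .....
.....
.O...
.O..X
.X..X
OX..O

Derivation:
Move 1: X drops in col 1, lands at row 5
Move 2: O drops in col 4, lands at row 5
Move 3: X drops in col 1, lands at row 4
Move 4: O drops in col 1, lands at row 3
Move 5: X drops in col 4, lands at row 4
Move 6: O drops in col 0, lands at row 5
Move 7: X drops in col 4, lands at row 3
Move 8: O drops in col 1, lands at row 2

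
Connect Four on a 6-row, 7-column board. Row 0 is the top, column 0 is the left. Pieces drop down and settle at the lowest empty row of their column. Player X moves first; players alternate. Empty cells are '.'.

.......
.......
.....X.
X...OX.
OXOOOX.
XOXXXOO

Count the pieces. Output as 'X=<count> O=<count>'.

X=9 O=8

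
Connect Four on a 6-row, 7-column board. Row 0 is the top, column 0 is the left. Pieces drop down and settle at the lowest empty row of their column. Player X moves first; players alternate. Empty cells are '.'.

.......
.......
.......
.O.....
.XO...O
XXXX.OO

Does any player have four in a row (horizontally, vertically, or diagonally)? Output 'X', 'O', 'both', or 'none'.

X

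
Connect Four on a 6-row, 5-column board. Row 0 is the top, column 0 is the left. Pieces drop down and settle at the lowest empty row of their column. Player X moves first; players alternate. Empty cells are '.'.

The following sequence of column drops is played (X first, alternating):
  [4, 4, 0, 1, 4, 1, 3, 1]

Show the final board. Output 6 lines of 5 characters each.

Answer: .....
.....
.....
.O..X
.O..O
XO.XX

Derivation:
Move 1: X drops in col 4, lands at row 5
Move 2: O drops in col 4, lands at row 4
Move 3: X drops in col 0, lands at row 5
Move 4: O drops in col 1, lands at row 5
Move 5: X drops in col 4, lands at row 3
Move 6: O drops in col 1, lands at row 4
Move 7: X drops in col 3, lands at row 5
Move 8: O drops in col 1, lands at row 3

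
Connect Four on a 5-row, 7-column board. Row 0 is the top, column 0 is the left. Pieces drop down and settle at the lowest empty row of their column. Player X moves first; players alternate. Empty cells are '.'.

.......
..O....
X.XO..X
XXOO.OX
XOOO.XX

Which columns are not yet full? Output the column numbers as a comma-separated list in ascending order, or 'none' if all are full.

col 0: top cell = '.' → open
col 1: top cell = '.' → open
col 2: top cell = '.' → open
col 3: top cell = '.' → open
col 4: top cell = '.' → open
col 5: top cell = '.' → open
col 6: top cell = '.' → open

Answer: 0,1,2,3,4,5,6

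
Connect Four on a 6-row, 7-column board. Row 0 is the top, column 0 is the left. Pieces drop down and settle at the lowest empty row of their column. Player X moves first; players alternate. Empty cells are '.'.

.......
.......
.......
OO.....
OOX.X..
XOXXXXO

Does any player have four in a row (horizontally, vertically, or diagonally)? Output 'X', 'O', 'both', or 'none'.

X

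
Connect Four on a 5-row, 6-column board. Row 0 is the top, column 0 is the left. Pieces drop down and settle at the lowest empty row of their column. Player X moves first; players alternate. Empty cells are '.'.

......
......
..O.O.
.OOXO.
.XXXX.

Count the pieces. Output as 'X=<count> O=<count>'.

X=5 O=5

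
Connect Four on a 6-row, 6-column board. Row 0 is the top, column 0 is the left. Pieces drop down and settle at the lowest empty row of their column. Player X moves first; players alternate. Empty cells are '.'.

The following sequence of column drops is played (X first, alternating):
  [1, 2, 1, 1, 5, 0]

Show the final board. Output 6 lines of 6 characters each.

Move 1: X drops in col 1, lands at row 5
Move 2: O drops in col 2, lands at row 5
Move 3: X drops in col 1, lands at row 4
Move 4: O drops in col 1, lands at row 3
Move 5: X drops in col 5, lands at row 5
Move 6: O drops in col 0, lands at row 5

Answer: ......
......
......
.O....
.X....
OXO..X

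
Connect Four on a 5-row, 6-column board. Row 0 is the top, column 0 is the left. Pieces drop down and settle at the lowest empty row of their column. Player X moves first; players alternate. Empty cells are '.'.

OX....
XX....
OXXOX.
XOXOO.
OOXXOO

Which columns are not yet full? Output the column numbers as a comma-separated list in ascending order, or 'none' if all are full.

col 0: top cell = 'O' → FULL
col 1: top cell = 'X' → FULL
col 2: top cell = '.' → open
col 3: top cell = '.' → open
col 4: top cell = '.' → open
col 5: top cell = '.' → open

Answer: 2,3,4,5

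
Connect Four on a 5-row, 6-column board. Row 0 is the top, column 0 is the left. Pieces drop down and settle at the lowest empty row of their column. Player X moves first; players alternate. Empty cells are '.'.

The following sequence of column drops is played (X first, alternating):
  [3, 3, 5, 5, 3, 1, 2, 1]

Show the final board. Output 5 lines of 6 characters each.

Answer: ......
......
...X..
.O.O.O
.OXX.X

Derivation:
Move 1: X drops in col 3, lands at row 4
Move 2: O drops in col 3, lands at row 3
Move 3: X drops in col 5, lands at row 4
Move 4: O drops in col 5, lands at row 3
Move 5: X drops in col 3, lands at row 2
Move 6: O drops in col 1, lands at row 4
Move 7: X drops in col 2, lands at row 4
Move 8: O drops in col 1, lands at row 3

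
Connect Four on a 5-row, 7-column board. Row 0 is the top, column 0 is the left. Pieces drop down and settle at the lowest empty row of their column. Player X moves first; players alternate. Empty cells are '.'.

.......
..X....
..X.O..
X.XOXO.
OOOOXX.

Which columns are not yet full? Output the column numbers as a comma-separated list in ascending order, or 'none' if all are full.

col 0: top cell = '.' → open
col 1: top cell = '.' → open
col 2: top cell = '.' → open
col 3: top cell = '.' → open
col 4: top cell = '.' → open
col 5: top cell = '.' → open
col 6: top cell = '.' → open

Answer: 0,1,2,3,4,5,6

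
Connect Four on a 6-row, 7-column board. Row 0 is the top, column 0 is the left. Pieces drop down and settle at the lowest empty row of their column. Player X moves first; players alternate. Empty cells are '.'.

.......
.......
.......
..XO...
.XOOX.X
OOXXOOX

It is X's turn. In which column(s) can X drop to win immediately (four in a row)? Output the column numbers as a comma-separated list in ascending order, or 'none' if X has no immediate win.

Answer: none

Derivation:
col 0: drop X → no win
col 1: drop X → no win
col 2: drop X → no win
col 3: drop X → no win
col 4: drop X → no win
col 5: drop X → no win
col 6: drop X → no win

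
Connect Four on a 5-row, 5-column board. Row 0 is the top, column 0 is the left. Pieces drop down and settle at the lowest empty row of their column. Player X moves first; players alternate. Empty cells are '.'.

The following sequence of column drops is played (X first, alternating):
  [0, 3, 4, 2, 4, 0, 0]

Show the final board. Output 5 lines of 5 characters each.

Move 1: X drops in col 0, lands at row 4
Move 2: O drops in col 3, lands at row 4
Move 3: X drops in col 4, lands at row 4
Move 4: O drops in col 2, lands at row 4
Move 5: X drops in col 4, lands at row 3
Move 6: O drops in col 0, lands at row 3
Move 7: X drops in col 0, lands at row 2

Answer: .....
.....
X....
O...X
X.OOX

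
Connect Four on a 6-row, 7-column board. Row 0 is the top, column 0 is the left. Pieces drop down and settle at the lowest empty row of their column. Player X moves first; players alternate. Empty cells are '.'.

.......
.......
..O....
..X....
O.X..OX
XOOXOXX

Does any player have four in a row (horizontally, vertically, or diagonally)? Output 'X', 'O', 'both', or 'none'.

none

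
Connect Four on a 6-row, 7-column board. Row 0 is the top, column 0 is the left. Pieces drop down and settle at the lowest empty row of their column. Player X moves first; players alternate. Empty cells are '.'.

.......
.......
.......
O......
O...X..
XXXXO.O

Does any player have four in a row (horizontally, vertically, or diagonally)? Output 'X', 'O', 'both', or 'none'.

X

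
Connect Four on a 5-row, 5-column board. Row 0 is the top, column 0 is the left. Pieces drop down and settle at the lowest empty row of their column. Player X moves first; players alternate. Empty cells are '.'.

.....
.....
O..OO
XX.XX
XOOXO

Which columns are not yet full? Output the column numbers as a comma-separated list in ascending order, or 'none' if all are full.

col 0: top cell = '.' → open
col 1: top cell = '.' → open
col 2: top cell = '.' → open
col 3: top cell = '.' → open
col 4: top cell = '.' → open

Answer: 0,1,2,3,4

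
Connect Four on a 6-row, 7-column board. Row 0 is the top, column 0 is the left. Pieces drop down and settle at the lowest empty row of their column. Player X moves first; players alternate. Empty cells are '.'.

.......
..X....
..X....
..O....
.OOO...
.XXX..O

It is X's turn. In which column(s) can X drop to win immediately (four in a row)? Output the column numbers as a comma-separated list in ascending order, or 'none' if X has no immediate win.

col 0: drop X → WIN!
col 1: drop X → no win
col 2: drop X → no win
col 3: drop X → no win
col 4: drop X → WIN!
col 5: drop X → no win
col 6: drop X → no win

Answer: 0,4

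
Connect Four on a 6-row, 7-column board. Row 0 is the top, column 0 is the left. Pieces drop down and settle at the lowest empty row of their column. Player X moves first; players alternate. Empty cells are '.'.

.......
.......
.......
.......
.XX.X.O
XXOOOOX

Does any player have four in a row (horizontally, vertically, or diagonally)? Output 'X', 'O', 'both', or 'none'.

O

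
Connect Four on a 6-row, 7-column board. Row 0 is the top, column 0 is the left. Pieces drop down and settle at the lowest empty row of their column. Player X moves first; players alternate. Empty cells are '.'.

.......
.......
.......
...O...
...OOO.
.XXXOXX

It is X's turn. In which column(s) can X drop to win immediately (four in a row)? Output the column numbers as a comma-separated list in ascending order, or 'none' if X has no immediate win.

Answer: 0

Derivation:
col 0: drop X → WIN!
col 1: drop X → no win
col 2: drop X → no win
col 3: drop X → no win
col 4: drop X → no win
col 5: drop X → no win
col 6: drop X → no win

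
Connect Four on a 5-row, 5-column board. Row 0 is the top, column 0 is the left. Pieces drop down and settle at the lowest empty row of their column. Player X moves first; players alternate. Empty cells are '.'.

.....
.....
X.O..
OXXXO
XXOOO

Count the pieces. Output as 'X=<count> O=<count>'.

X=6 O=6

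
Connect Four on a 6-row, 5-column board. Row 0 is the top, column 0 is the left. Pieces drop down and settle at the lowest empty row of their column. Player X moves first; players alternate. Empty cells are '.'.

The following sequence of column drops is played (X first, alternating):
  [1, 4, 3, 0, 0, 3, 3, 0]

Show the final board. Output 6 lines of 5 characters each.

Answer: .....
.....
.....
O..X.
X..O.
OX.XO

Derivation:
Move 1: X drops in col 1, lands at row 5
Move 2: O drops in col 4, lands at row 5
Move 3: X drops in col 3, lands at row 5
Move 4: O drops in col 0, lands at row 5
Move 5: X drops in col 0, lands at row 4
Move 6: O drops in col 3, lands at row 4
Move 7: X drops in col 3, lands at row 3
Move 8: O drops in col 0, lands at row 3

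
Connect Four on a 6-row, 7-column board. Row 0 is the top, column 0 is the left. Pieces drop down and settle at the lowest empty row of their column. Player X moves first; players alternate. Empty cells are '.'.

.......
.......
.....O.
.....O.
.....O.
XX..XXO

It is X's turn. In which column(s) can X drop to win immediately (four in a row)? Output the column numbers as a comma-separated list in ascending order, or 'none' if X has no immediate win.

Answer: none

Derivation:
col 0: drop X → no win
col 1: drop X → no win
col 2: drop X → no win
col 3: drop X → no win
col 4: drop X → no win
col 5: drop X → no win
col 6: drop X → no win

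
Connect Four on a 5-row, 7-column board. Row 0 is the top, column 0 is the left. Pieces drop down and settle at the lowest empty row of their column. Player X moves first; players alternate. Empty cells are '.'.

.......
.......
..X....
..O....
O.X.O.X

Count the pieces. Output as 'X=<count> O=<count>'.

X=3 O=3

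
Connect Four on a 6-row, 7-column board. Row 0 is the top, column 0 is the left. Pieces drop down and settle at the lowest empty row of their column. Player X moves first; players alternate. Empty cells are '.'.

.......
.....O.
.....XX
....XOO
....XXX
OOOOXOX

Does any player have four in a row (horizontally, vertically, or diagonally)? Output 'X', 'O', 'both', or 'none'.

O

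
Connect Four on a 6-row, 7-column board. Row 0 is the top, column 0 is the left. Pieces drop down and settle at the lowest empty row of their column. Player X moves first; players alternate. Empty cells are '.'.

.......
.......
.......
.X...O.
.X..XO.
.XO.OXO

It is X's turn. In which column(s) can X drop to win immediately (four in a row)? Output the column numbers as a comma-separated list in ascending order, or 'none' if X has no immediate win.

col 0: drop X → no win
col 1: drop X → WIN!
col 2: drop X → no win
col 3: drop X → no win
col 4: drop X → no win
col 5: drop X → no win
col 6: drop X → no win

Answer: 1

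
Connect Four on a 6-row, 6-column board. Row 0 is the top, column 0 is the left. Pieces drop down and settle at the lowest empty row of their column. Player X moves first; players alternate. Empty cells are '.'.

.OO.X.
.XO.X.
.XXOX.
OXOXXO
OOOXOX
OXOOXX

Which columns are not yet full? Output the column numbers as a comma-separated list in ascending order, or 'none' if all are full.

Answer: 0,3,5

Derivation:
col 0: top cell = '.' → open
col 1: top cell = 'O' → FULL
col 2: top cell = 'O' → FULL
col 3: top cell = '.' → open
col 4: top cell = 'X' → FULL
col 5: top cell = '.' → open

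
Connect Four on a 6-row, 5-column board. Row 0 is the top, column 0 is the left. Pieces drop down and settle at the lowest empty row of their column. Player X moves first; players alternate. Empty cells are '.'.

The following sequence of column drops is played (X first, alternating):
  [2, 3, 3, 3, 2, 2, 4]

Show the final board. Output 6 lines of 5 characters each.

Answer: .....
.....
.....
..OO.
..XX.
..XOX

Derivation:
Move 1: X drops in col 2, lands at row 5
Move 2: O drops in col 3, lands at row 5
Move 3: X drops in col 3, lands at row 4
Move 4: O drops in col 3, lands at row 3
Move 5: X drops in col 2, lands at row 4
Move 6: O drops in col 2, lands at row 3
Move 7: X drops in col 4, lands at row 5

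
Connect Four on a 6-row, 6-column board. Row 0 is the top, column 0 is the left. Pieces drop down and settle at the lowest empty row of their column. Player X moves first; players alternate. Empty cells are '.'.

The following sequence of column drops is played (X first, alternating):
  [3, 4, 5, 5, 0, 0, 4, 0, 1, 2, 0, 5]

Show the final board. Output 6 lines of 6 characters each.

Answer: ......
......
X.....
O....O
O...XO
XXOXOX

Derivation:
Move 1: X drops in col 3, lands at row 5
Move 2: O drops in col 4, lands at row 5
Move 3: X drops in col 5, lands at row 5
Move 4: O drops in col 5, lands at row 4
Move 5: X drops in col 0, lands at row 5
Move 6: O drops in col 0, lands at row 4
Move 7: X drops in col 4, lands at row 4
Move 8: O drops in col 0, lands at row 3
Move 9: X drops in col 1, lands at row 5
Move 10: O drops in col 2, lands at row 5
Move 11: X drops in col 0, lands at row 2
Move 12: O drops in col 5, lands at row 3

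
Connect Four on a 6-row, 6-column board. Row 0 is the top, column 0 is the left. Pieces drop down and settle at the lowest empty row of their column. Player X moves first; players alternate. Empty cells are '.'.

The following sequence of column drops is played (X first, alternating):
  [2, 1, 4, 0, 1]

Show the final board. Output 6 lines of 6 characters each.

Answer: ......
......
......
......
.X....
OOX.X.

Derivation:
Move 1: X drops in col 2, lands at row 5
Move 2: O drops in col 1, lands at row 5
Move 3: X drops in col 4, lands at row 5
Move 4: O drops in col 0, lands at row 5
Move 5: X drops in col 1, lands at row 4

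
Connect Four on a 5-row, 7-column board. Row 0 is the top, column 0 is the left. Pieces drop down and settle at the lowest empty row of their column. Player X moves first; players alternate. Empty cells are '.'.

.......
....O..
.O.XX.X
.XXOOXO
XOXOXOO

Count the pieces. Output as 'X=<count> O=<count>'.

X=9 O=9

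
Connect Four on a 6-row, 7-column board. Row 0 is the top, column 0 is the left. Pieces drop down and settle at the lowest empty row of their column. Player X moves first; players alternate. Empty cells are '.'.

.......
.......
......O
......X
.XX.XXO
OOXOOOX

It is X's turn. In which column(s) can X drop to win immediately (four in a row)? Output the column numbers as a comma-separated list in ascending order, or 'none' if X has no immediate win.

col 0: drop X → no win
col 1: drop X → no win
col 2: drop X → no win
col 3: drop X → WIN!
col 4: drop X → no win
col 5: drop X → no win
col 6: drop X → no win

Answer: 3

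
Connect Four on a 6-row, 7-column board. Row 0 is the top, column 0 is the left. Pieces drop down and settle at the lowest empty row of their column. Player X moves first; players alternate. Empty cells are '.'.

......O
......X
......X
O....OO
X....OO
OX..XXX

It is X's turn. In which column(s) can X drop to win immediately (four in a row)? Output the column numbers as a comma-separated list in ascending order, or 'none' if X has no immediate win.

col 0: drop X → no win
col 1: drop X → no win
col 2: drop X → no win
col 3: drop X → WIN!
col 4: drop X → no win
col 5: drop X → no win

Answer: 3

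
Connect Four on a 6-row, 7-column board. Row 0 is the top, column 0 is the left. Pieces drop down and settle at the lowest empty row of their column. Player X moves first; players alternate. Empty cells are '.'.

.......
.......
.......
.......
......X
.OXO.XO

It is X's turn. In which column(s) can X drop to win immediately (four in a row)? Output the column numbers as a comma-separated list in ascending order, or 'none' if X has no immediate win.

col 0: drop X → no win
col 1: drop X → no win
col 2: drop X → no win
col 3: drop X → no win
col 4: drop X → no win
col 5: drop X → no win
col 6: drop X → no win

Answer: none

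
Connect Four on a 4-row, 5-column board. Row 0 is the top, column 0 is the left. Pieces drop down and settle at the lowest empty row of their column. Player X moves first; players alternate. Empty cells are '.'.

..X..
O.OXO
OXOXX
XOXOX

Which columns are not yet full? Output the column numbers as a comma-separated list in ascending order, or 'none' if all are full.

Answer: 0,1,3,4

Derivation:
col 0: top cell = '.' → open
col 1: top cell = '.' → open
col 2: top cell = 'X' → FULL
col 3: top cell = '.' → open
col 4: top cell = '.' → open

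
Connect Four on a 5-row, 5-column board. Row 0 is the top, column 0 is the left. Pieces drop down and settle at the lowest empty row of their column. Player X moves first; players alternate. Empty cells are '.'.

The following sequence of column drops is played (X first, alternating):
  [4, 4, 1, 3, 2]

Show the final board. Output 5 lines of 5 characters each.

Move 1: X drops in col 4, lands at row 4
Move 2: O drops in col 4, lands at row 3
Move 3: X drops in col 1, lands at row 4
Move 4: O drops in col 3, lands at row 4
Move 5: X drops in col 2, lands at row 4

Answer: .....
.....
.....
....O
.XXOX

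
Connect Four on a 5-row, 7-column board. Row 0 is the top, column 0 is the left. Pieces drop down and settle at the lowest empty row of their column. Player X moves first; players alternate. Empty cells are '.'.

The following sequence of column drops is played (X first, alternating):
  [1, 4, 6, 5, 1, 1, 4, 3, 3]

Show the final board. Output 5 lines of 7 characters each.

Answer: .......
.......
.O.....
.X.XX..
.X.OOOX

Derivation:
Move 1: X drops in col 1, lands at row 4
Move 2: O drops in col 4, lands at row 4
Move 3: X drops in col 6, lands at row 4
Move 4: O drops in col 5, lands at row 4
Move 5: X drops in col 1, lands at row 3
Move 6: O drops in col 1, lands at row 2
Move 7: X drops in col 4, lands at row 3
Move 8: O drops in col 3, lands at row 4
Move 9: X drops in col 3, lands at row 3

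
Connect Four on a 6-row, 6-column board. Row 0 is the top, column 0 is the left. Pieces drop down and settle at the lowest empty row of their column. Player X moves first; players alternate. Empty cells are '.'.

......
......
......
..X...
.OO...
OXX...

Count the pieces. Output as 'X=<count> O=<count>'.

X=3 O=3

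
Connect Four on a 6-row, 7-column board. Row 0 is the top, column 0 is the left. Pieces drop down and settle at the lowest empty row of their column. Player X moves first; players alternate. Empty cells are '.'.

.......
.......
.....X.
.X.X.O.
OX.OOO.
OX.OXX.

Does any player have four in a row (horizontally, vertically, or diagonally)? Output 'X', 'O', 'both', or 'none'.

none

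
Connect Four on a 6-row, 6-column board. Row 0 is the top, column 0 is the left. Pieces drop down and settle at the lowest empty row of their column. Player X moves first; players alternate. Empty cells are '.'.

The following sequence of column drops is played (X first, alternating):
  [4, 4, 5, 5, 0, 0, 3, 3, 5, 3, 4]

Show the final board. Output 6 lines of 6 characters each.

Answer: ......
......
......
...OXX
O..OOO
X..XXX

Derivation:
Move 1: X drops in col 4, lands at row 5
Move 2: O drops in col 4, lands at row 4
Move 3: X drops in col 5, lands at row 5
Move 4: O drops in col 5, lands at row 4
Move 5: X drops in col 0, lands at row 5
Move 6: O drops in col 0, lands at row 4
Move 7: X drops in col 3, lands at row 5
Move 8: O drops in col 3, lands at row 4
Move 9: X drops in col 5, lands at row 3
Move 10: O drops in col 3, lands at row 3
Move 11: X drops in col 4, lands at row 3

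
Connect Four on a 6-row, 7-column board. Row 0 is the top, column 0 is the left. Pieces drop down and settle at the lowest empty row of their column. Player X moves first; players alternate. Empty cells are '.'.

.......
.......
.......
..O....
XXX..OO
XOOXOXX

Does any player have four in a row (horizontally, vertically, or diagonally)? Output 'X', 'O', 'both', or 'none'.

none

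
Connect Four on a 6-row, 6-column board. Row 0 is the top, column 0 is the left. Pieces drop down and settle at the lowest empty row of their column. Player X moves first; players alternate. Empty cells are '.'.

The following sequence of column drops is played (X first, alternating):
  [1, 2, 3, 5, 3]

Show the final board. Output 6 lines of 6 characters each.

Move 1: X drops in col 1, lands at row 5
Move 2: O drops in col 2, lands at row 5
Move 3: X drops in col 3, lands at row 5
Move 4: O drops in col 5, lands at row 5
Move 5: X drops in col 3, lands at row 4

Answer: ......
......
......
......
...X..
.XOX.O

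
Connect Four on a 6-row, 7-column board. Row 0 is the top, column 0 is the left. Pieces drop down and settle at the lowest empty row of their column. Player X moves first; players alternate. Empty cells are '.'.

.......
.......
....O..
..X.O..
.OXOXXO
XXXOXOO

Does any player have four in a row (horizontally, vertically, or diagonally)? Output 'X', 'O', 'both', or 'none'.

none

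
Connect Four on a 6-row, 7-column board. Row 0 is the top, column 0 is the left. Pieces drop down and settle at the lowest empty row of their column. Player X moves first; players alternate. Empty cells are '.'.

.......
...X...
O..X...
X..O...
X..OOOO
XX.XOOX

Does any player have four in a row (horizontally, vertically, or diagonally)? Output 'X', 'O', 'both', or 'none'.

O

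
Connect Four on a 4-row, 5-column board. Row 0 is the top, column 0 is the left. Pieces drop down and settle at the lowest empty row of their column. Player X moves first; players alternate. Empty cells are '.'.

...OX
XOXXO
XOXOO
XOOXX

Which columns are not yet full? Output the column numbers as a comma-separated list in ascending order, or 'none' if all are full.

col 0: top cell = '.' → open
col 1: top cell = '.' → open
col 2: top cell = '.' → open
col 3: top cell = 'O' → FULL
col 4: top cell = 'X' → FULL

Answer: 0,1,2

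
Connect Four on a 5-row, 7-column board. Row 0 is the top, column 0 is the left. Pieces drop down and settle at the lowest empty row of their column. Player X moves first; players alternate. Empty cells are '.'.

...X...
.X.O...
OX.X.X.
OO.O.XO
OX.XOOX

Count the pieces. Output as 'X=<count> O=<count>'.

X=9 O=9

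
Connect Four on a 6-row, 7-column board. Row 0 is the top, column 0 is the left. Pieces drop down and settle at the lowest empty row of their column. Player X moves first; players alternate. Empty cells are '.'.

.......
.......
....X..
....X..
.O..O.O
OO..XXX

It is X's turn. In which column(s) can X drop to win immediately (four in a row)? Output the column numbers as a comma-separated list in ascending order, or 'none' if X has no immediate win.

col 0: drop X → no win
col 1: drop X → no win
col 2: drop X → no win
col 3: drop X → WIN!
col 4: drop X → no win
col 5: drop X → no win
col 6: drop X → no win

Answer: 3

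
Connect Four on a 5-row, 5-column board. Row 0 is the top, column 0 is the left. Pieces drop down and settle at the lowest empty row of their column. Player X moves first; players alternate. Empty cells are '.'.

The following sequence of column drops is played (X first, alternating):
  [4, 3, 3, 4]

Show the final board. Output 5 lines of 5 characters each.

Move 1: X drops in col 4, lands at row 4
Move 2: O drops in col 3, lands at row 4
Move 3: X drops in col 3, lands at row 3
Move 4: O drops in col 4, lands at row 3

Answer: .....
.....
.....
...XO
...OX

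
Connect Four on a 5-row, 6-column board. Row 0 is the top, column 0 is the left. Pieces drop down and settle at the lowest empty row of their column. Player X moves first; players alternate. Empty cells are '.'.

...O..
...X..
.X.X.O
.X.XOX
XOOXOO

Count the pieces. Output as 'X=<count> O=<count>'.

X=8 O=7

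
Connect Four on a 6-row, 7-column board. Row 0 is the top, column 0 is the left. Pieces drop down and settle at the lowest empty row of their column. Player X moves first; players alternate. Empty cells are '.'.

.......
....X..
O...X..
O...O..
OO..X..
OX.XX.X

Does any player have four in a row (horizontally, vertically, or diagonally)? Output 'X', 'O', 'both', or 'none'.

O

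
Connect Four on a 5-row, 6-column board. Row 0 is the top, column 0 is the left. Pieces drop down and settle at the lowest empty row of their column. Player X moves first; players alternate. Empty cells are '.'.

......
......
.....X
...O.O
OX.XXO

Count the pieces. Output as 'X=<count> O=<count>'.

X=4 O=4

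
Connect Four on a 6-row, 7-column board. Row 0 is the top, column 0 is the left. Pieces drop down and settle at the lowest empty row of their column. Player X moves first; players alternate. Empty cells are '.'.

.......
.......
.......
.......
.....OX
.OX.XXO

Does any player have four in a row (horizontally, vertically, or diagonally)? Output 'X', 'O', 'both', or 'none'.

none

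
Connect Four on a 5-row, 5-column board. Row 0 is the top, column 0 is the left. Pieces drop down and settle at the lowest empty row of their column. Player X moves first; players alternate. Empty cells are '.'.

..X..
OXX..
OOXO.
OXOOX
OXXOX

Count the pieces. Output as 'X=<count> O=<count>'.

X=9 O=9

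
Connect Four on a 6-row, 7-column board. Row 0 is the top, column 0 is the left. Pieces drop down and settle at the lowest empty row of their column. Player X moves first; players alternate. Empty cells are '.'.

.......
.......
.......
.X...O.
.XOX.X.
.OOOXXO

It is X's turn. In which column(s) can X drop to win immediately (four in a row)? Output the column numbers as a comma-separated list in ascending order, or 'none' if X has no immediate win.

Answer: none

Derivation:
col 0: drop X → no win
col 1: drop X → no win
col 2: drop X → no win
col 3: drop X → no win
col 4: drop X → no win
col 5: drop X → no win
col 6: drop X → no win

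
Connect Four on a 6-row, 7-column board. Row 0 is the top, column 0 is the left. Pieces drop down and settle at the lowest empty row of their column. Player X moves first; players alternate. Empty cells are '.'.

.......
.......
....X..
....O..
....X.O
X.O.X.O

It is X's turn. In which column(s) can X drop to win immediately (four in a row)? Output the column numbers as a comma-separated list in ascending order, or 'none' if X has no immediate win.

Answer: none

Derivation:
col 0: drop X → no win
col 1: drop X → no win
col 2: drop X → no win
col 3: drop X → no win
col 4: drop X → no win
col 5: drop X → no win
col 6: drop X → no win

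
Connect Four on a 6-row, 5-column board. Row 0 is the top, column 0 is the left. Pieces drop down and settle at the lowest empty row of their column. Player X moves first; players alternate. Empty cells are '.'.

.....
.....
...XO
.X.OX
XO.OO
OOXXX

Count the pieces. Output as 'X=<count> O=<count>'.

X=7 O=7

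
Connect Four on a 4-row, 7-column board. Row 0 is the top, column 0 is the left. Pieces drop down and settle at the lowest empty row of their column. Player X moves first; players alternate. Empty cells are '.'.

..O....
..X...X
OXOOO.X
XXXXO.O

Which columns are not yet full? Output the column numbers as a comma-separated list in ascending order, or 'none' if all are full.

Answer: 0,1,3,4,5,6

Derivation:
col 0: top cell = '.' → open
col 1: top cell = '.' → open
col 2: top cell = 'O' → FULL
col 3: top cell = '.' → open
col 4: top cell = '.' → open
col 5: top cell = '.' → open
col 6: top cell = '.' → open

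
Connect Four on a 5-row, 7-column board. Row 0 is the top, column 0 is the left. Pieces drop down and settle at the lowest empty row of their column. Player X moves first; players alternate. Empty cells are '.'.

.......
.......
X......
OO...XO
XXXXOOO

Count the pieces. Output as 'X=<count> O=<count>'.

X=6 O=6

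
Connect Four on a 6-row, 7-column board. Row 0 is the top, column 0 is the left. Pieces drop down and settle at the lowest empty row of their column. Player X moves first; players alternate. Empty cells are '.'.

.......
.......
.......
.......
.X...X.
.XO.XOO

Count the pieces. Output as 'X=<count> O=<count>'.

X=4 O=3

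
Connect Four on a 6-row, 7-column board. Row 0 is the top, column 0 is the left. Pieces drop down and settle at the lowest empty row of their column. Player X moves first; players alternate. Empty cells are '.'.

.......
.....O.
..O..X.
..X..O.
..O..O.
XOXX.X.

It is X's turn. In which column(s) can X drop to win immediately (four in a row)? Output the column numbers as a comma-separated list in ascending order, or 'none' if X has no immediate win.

col 0: drop X → no win
col 1: drop X → no win
col 2: drop X → no win
col 3: drop X → no win
col 4: drop X → WIN!
col 5: drop X → no win
col 6: drop X → no win

Answer: 4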